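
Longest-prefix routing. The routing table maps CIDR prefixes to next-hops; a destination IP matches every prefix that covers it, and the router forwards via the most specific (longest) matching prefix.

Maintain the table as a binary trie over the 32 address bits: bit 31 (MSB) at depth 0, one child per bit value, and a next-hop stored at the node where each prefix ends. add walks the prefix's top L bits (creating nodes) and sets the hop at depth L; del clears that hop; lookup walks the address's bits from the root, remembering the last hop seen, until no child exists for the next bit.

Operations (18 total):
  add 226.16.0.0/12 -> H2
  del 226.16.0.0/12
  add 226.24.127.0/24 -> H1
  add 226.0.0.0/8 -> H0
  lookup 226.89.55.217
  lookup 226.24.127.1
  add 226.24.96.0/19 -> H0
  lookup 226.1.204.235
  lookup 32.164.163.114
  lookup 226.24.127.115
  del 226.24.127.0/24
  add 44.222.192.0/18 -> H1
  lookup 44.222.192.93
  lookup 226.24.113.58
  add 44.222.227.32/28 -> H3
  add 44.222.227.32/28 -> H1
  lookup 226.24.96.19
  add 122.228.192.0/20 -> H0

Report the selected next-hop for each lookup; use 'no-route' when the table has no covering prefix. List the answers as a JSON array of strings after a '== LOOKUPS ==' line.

Process each operation:
  add 226.16.0.0/12 -> H2 at depth 12
  - 226.16.0.0/12 clear@12
  add 226.24.127.0/24 -> H1 at depth 24
  add 226.0.0.0/8 -> H0 at depth 8
  ? 226.89.55.217  path d0:-→d1:-→d2:-→d3:-→d4:-→d5:-→d6:-→d7:-→d8:H0→d9:-  best=H0
  ? 226.24.127.1  path d0:-→d1:-→d2:-→d3:-→d4:-→d5:-→d6:-→d7:-→d8:H0→d9:-→d10:-→d11:-→d12:-→d13:-→d14:-→d15:-→d16:-→d17:-→d18:-→d19:-→d20:-→d21:-→d22:-→d23:-→d24:H1  best=H1
  add 226.24.96.0/19 -> H0 at depth 19
  ? 226.1.204.235  path d0:-→d1:-→d2:-→d3:-→d4:-→d5:-→d6:-→d7:-→d8:H0→d9:-→d10:-→d11:-  best=H0
  ? 32.164.163.114  path d0:-  best=no-route
  ? 226.24.127.115  path d0:-→d1:-→d2:-→d3:-→d4:-→d5:-→d6:-→d7:-→d8:H0→d9:-→d10:-→d11:-→d12:-→d13:-→d14:-→d15:-→d16:-→d17:-→d18:-→d19:H0→d20:-→d21:-→d22:-→d23:-→d24:H1  best=H1
  - 226.24.127.0/24 clear@24
  add 44.222.192.0/18 -> H1 at depth 18
  ? 44.222.192.93  path d0:-→d1:-→d2:-→d3:-→d4:-→d5:-→d6:-→d7:-→d8:-→d9:-→d10:-→d11:-→d12:-→d13:-→d14:-→d15:-→d16:-→d17:-→d18:H1  best=H1
  ? 226.24.113.58  path d0:-→d1:-→d2:-→d3:-→d4:-→d5:-→d6:-→d7:-→d8:H0→d9:-→d10:-→d11:-→d12:-→d13:-→d14:-→d15:-→d16:-→d17:-→d18:-→d19:H0→d20:-  best=H0
  add 44.222.227.32/28 -> H3 at depth 28
  add 44.222.227.32/28 -> H1 at depth 28
  ? 226.24.96.19  path d0:-→d1:-→d2:-→d3:-→d4:-→d5:-→d6:-→d7:-→d8:H0→d9:-→d10:-→d11:-→d12:-→d13:-→d14:-→d15:-→d16:-→d17:-→d18:-→d19:H0  best=H0
  add 122.228.192.0/20 -> H0 at depth 20

== LOOKUPS ==
["H0","H1","H0","no-route","H1","H1","H0","H0"]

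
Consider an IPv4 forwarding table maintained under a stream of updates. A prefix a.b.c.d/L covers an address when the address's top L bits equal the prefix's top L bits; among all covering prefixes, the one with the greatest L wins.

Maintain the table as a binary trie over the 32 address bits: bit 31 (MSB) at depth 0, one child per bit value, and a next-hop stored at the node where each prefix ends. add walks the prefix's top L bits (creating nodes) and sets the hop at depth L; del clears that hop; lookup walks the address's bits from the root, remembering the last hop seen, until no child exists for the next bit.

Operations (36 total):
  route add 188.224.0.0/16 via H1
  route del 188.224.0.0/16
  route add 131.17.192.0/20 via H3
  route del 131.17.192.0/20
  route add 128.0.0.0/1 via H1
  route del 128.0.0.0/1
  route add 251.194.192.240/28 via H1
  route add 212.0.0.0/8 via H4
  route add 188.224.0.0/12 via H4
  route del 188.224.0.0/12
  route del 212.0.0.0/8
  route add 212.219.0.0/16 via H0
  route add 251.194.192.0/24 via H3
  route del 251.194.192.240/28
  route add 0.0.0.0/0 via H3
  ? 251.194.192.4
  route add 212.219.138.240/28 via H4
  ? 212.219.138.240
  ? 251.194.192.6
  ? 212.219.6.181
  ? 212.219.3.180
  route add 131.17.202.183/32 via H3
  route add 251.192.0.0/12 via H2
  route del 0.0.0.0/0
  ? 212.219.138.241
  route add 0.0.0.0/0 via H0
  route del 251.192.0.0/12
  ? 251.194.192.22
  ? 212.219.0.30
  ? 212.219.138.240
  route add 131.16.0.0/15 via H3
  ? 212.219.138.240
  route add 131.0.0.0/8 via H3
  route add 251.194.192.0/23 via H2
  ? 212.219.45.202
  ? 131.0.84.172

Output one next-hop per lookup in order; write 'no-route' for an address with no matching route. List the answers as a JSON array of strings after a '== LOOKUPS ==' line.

Process each operation:
  + 188.224.0.0/16 (H1) depth=16
  - 188.224.0.0/16 clear@16
  + 131.17.192.0/20 (H3) depth=20
  - 131.17.192.0/20 clear@20
  + 128.0.0.0/1 (H1) depth=1
  - 128.0.0.0/1 clear@1
  + 251.194.192.240/28 (H1) depth=28
  + 212.0.0.0/8 (H4) depth=8
  + 188.224.0.0/12 (H4) depth=12
  - 188.224.0.0/12 clear@12
  - 212.0.0.0/8 clear@8
  + 212.219.0.0/16 (H0) depth=16
  + 251.194.192.0/24 (H3) depth=24
  - 251.194.192.240/28 clear@28
  + 0.0.0.0/0 (H3) depth=0
  lookup 251.194.192.4: bits 111110111100001011000000 walk d0:H3→d1:-→d2:-→d3:-→d4:-→d5:-→d6:-→d7:-→d8:-→d9:-→d10:-→d11:-→d12:-→d13:-→d14:-→d15:-→d16:-→d17:-→d18:-→d19:-→d20:-→d21:-→d22:-→d23:-→d24:H3 -> H3
  + 212.219.138.240/28 (H4) depth=28
  lookup 212.219.138.240: bits 1101010011011011100010101111 walk d0:H3→d1:-→d2:-→d3:-→d4:-→d5:-→d6:-→d7:-→d8:-→d9:-→d10:-→d11:-→d12:-→d13:-→d14:-→d15:-→d16:H0→d17:-→d18:-→d19:-→d20:-→d21:-→d22:-→d23:-→d24:-→d25:-→d26:-→d27:-→d28:H4 -> H4
  lookup 251.194.192.6: bits 111110111100001011000000 walk d0:H3→d1:-→d2:-→d3:-→d4:-→d5:-→d6:-→d7:-→d8:-→d9:-→d10:-→d11:-→d12:-→d13:-→d14:-→d15:-→d16:-→d17:-→d18:-→d19:-→d20:-→d21:-→d22:-→d23:-→d24:H3 -> H3
  lookup 212.219.6.181: bits 1101010011011011 walk d0:H3→d1:-→d2:-→d3:-→d4:-→d5:-→d6:-→d7:-→d8:-→d9:-→d10:-→d11:-→d12:-→d13:-→d14:-→d15:-→d16:H0 -> H0
  lookup 212.219.3.180: bits 1101010011011011 walk d0:H3→d1:-→d2:-→d3:-→d4:-→d5:-→d6:-→d7:-→d8:-→d9:-→d10:-→d11:-→d12:-→d13:-→d14:-→d15:-→d16:H0 -> H0
  + 131.17.202.183/32 (H3) depth=32
  + 251.192.0.0/12 (H2) depth=12
  - 0.0.0.0/0 clear@0
  lookup 212.219.138.241: bits 1101010011011011100010101111 walk d0:-→d1:-→d2:-→d3:-→d4:-→d5:-→d6:-→d7:-→d8:-→d9:-→d10:-→d11:-→d12:-→d13:-→d14:-→d15:-→d16:H0→d17:-→d18:-→d19:-→d20:-→d21:-→d22:-→d23:-→d24:-→d25:-→d26:-→d27:-→d28:H4 -> H4
  + 0.0.0.0/0 (H0) depth=0
  - 251.192.0.0/12 clear@12
  lookup 251.194.192.22: bits 111110111100001011000000 walk d0:H0→d1:-→d2:-→d3:-→d4:-→d5:-→d6:-→d7:-→d8:-→d9:-→d10:-→d11:-→d12:-→d13:-→d14:-→d15:-→d16:-→d17:-→d18:-→d19:-→d20:-→d21:-→d22:-→d23:-→d24:H3 -> H3
  lookup 212.219.0.30: bits 1101010011011011 walk d0:H0→d1:-→d2:-→d3:-→d4:-→d5:-→d6:-→d7:-→d8:-→d9:-→d10:-→d11:-→d12:-→d13:-→d14:-→d15:-→d16:H0 -> H0
  lookup 212.219.138.240: bits 1101010011011011100010101111 walk d0:H0→d1:-→d2:-→d3:-→d4:-→d5:-→d6:-→d7:-→d8:-→d9:-→d10:-→d11:-→d12:-→d13:-→d14:-→d15:-→d16:H0→d17:-→d18:-→d19:-→d20:-→d21:-→d22:-→d23:-→d24:-→d25:-→d26:-→d27:-→d28:H4 -> H4
  + 131.16.0.0/15 (H3) depth=15
  lookup 212.219.138.240: bits 1101010011011011100010101111 walk d0:H0→d1:-→d2:-→d3:-→d4:-→d5:-→d6:-→d7:-→d8:-→d9:-→d10:-→d11:-→d12:-→d13:-→d14:-→d15:-→d16:H0→d17:-→d18:-→d19:-→d20:-→d21:-→d22:-→d23:-→d24:-→d25:-→d26:-→d27:-→d28:H4 -> H4
  + 131.0.0.0/8 (H3) depth=8
  + 251.194.192.0/23 (H2) depth=23
  lookup 212.219.45.202: bits 1101010011011011 walk d0:H0→d1:-→d2:-→d3:-→d4:-→d5:-→d6:-→d7:-→d8:-→d9:-→d10:-→d11:-→d12:-→d13:-→d14:-→d15:-→d16:H0 -> H0
  lookup 131.0.84.172: bits 10000011000 walk d0:H0→d1:-→d2:-→d3:-→d4:-→d5:-→d6:-→d7:-→d8:H3→d9:-→d10:-→d11:- -> H3

== LOOKUPS ==
["H3","H4","H3","H0","H0","H4","H3","H0","H4","H4","H0","H3"]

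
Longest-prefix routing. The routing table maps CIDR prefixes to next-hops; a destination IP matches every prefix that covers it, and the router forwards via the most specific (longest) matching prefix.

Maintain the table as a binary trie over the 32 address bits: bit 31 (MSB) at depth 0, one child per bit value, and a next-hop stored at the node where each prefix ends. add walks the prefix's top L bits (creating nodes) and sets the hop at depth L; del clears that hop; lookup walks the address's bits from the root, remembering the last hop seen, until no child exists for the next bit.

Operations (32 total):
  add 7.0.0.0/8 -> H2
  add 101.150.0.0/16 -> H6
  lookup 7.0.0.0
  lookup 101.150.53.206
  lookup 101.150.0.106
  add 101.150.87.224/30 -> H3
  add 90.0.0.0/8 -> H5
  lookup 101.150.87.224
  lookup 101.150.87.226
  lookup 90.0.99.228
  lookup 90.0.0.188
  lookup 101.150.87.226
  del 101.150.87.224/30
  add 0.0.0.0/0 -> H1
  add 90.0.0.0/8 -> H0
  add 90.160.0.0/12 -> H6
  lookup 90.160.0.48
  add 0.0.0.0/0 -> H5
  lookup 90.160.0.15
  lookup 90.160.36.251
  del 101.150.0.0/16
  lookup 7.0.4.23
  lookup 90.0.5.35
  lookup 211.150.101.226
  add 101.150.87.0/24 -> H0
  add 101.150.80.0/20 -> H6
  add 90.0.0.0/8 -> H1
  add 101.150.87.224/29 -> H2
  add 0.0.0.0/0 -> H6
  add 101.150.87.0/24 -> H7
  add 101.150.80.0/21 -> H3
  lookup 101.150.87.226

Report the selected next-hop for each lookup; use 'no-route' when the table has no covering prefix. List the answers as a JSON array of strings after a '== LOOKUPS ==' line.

Trace:
  add 7.0.0.0/8 -> H2 at depth 8
  add 101.150.0.0/16 -> H6 at depth 16
  ? 7.0.0.0  path d0:-→d1:-→d2:-→d3:-→d4:-→d5:-→d6:-→d7:-→d8:H2  best=H2
  ? 101.150.53.206  path d0:-→d1:-→d2:-→d3:-→d4:-→d5:-→d6:-→d7:-→d8:-→d9:-→d10:-→d11:-→d12:-→d13:-→d14:-→d15:-→d16:H6  best=H6
  ? 101.150.0.106  path d0:-→d1:-→d2:-→d3:-→d4:-→d5:-→d6:-→d7:-→d8:-→d9:-→d10:-→d11:-→d12:-→d13:-→d14:-→d15:-→d16:H6  best=H6
  add 101.150.87.224/30 -> H3 at depth 30
  add 90.0.0.0/8 -> H5 at depth 8
  ? 101.150.87.224  path d0:-→d1:-→d2:-→d3:-→d4:-→d5:-→d6:-→d7:-→d8:-→d9:-→d10:-→d11:-→d12:-→d13:-→d14:-→d15:-→d16:H6→d17:-→d18:-→d19:-→d20:-→d21:-→d22:-→d23:-→d24:-→d25:-→d26:-→d27:-→d28:-→d29:-→d30:H3  best=H3
  ? 101.150.87.226  path d0:-→d1:-→d2:-→d3:-→d4:-→d5:-→d6:-→d7:-→d8:-→d9:-→d10:-→d11:-→d12:-→d13:-→d14:-→d15:-→d16:H6→d17:-→d18:-→d19:-→d20:-→d21:-→d22:-→d23:-→d24:-→d25:-→d26:-→d27:-→d28:-→d29:-→d30:H3  best=H3
  ? 90.0.99.228  path d0:-→d1:-→d2:-→d3:-→d4:-→d5:-→d6:-→d7:-→d8:H5  best=H5
  ? 90.0.0.188  path d0:-→d1:-→d2:-→d3:-→d4:-→d5:-→d6:-→d7:-→d8:H5  best=H5
  ? 101.150.87.226  path d0:-→d1:-→d2:-→d3:-→d4:-→d5:-→d6:-→d7:-→d8:-→d9:-→d10:-→d11:-→d12:-→d13:-→d14:-→d15:-→d16:H6→d17:-→d18:-→d19:-→d20:-→d21:-→d22:-→d23:-→d24:-→d25:-→d26:-→d27:-→d28:-→d29:-→d30:H3  best=H3
  del 101.150.87.224/30 (clear depth 30)
  add 0.0.0.0/0 -> H1 at depth 0
  add 90.0.0.0/8 -> H0 at depth 8
  add 90.160.0.0/12 -> H6 at depth 12
  ? 90.160.0.48  path d0:H1→d1:-→d2:-→d3:-→d4:-→d5:-→d6:-→d7:-→d8:H0→d9:-→d10:-→d11:-→d12:H6  best=H6
  add 0.0.0.0/0 -> H5 at depth 0
  ? 90.160.0.15  path d0:H5→d1:-→d2:-→d3:-→d4:-→d5:-→d6:-→d7:-→d8:H0→d9:-→d10:-→d11:-→d12:H6  best=H6
  ? 90.160.36.251  path d0:H5→d1:-→d2:-→d3:-→d4:-→d5:-→d6:-→d7:-→d8:H0→d9:-→d10:-→d11:-→d12:H6  best=H6
  del 101.150.0.0/16 (clear depth 16)
  ? 7.0.4.23  path d0:H5→d1:-→d2:-→d3:-→d4:-→d5:-→d6:-→d7:-→d8:H2  best=H2
  ? 90.0.5.35  path d0:H5→d1:-→d2:-→d3:-→d4:-→d5:-→d6:-→d7:-→d8:H0  best=H0
  ? 211.150.101.226  path d0:H5  best=H5
  add 101.150.87.0/24 -> H0 at depth 24
  add 101.150.80.0/20 -> H6 at depth 20
  add 90.0.0.0/8 -> H1 at depth 8
  add 101.150.87.224/29 -> H2 at depth 29
  add 0.0.0.0/0 -> H6 at depth 0
  add 101.150.87.0/24 -> H7 at depth 24
  add 101.150.80.0/21 -> H3 at depth 21
  ? 101.150.87.226  path d0:H6→d1:-→d2:-→d3:-→d4:-→d5:-→d6:-→d7:-→d8:-→d9:-→d10:-→d11:-→d12:-→d13:-→d14:-→d15:-→d16:-→d17:-→d18:-→d19:-→d20:H6→d21:H3→d22:-→d23:-→d24:H7→d25:-→d26:-→d27:-→d28:-→d29:H2→d30:-  best=H2

== LOOKUPS ==
["H2","H6","H6","H3","H3","H5","H5","H3","H6","H6","H6","H2","H0","H5","H2"]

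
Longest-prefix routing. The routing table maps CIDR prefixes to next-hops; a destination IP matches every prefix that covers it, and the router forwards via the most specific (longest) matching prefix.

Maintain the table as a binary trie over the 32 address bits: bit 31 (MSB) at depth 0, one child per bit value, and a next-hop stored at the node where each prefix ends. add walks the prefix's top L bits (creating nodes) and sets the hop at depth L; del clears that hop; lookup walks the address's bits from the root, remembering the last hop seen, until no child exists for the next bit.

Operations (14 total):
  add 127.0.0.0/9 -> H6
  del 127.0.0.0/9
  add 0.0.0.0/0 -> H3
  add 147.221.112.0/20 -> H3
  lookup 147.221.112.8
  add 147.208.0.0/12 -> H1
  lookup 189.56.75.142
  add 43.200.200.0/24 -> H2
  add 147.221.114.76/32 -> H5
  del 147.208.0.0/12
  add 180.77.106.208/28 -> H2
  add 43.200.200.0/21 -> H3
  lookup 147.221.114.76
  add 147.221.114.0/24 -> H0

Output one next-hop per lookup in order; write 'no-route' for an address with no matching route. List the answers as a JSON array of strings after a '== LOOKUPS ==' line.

Trace:
  add 127.0.0.0/9 -> H6 at depth 9
  - 127.0.0.0/9 clear@9
  add 0.0.0.0/0 -> H3 at depth 0
  add 147.221.112.0/20 -> H3 at depth 20
  ? 147.221.112.8  path d0:H3→d1:-→d2:-→d3:-→d4:-→d5:-→d6:-→d7:-→d8:-→d9:-→d10:-→d11:-→d12:-→d13:-→d14:-→d15:-→d16:-→d17:-→d18:-→d19:-→d20:H3  best=H3
  add 147.208.0.0/12 -> H1 at depth 12
  ? 189.56.75.142  path d0:H3→d1:-→d2:-  best=H3
  add 43.200.200.0/24 -> H2 at depth 24
  add 147.221.114.76/32 -> H5 at depth 32
  - 147.208.0.0/12 clear@12
  add 180.77.106.208/28 -> H2 at depth 28
  add 43.200.200.0/21 -> H3 at depth 21
  ? 147.221.114.76  path d0:H3→d1:-→d2:-→d3:-→d4:-→d5:-→d6:-→d7:-→d8:-→d9:-→d10:-→d11:-→d12:-→d13:-→d14:-→d15:-→d16:-→d17:-→d18:-→d19:-→d20:H3→d21:-→d22:-→d23:-→d24:-→d25:-→d26:-→d27:-→d28:-→d29:-→d30:-→d31:-→d32:H5  best=H5
  add 147.221.114.0/24 -> H0 at depth 24

== LOOKUPS ==
["H3","H3","H5"]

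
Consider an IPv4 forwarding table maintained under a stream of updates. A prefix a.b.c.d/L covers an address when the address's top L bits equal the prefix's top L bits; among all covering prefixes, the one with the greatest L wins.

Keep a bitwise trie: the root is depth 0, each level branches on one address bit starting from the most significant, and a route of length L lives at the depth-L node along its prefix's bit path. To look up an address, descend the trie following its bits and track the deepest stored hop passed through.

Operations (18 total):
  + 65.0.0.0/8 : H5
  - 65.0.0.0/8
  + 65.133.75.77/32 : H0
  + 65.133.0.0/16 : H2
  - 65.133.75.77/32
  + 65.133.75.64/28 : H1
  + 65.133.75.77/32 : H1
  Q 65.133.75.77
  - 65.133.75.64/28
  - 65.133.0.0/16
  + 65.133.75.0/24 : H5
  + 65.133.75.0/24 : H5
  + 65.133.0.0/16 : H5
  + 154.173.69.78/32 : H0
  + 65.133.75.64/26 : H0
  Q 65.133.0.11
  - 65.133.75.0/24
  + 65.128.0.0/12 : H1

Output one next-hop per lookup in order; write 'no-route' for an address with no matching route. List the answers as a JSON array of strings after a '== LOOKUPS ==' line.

Apply in order:
  add 65.0.0.0/8 -> H5 at depth 8
  del 65.0.0.0/8 (clear depth 8)
  add 65.133.75.77/32 -> H0 at depth 32
  add 65.133.0.0/16 -> H2 at depth 16
  del 65.133.75.77/32 (clear depth 32)
  add 65.133.75.64/28 -> H1 at depth 28
  add 65.133.75.77/32 -> H1 at depth 32
  lookup 65.133.75.77: bits 01000001100001010100101101001101 walk d0:-→d1:-→d2:-→d3:-→d4:-→d5:-→d6:-→d7:-→d8:-→d9:-→d10:-→d11:-→d12:-→d13:-→d14:-→d15:-→d16:H2→d17:-→d18:-→d19:-→d20:-→d21:-→d22:-→d23:-→d24:-→d25:-→d26:-→d27:-→d28:H1→d29:-→d30:-→d31:-→d32:H1 -> H1
  del 65.133.75.64/28 (clear depth 28)
  del 65.133.0.0/16 (clear depth 16)
  add 65.133.75.0/24 -> H5 at depth 24
  add 65.133.75.0/24 -> H5 at depth 24
  add 65.133.0.0/16 -> H5 at depth 16
  add 154.173.69.78/32 -> H0 at depth 32
  add 65.133.75.64/26 -> H0 at depth 26
  lookup 65.133.0.11: bits 01000001100001010 walk d0:-→d1:-→d2:-→d3:-→d4:-→d5:-→d6:-→d7:-→d8:-→d9:-→d10:-→d11:-→d12:-→d13:-→d14:-→d15:-→d16:H5→d17:- -> H5
  del 65.133.75.0/24 (clear depth 24)
  add 65.128.0.0/12 -> H1 at depth 12

== LOOKUPS ==
["H1","H5"]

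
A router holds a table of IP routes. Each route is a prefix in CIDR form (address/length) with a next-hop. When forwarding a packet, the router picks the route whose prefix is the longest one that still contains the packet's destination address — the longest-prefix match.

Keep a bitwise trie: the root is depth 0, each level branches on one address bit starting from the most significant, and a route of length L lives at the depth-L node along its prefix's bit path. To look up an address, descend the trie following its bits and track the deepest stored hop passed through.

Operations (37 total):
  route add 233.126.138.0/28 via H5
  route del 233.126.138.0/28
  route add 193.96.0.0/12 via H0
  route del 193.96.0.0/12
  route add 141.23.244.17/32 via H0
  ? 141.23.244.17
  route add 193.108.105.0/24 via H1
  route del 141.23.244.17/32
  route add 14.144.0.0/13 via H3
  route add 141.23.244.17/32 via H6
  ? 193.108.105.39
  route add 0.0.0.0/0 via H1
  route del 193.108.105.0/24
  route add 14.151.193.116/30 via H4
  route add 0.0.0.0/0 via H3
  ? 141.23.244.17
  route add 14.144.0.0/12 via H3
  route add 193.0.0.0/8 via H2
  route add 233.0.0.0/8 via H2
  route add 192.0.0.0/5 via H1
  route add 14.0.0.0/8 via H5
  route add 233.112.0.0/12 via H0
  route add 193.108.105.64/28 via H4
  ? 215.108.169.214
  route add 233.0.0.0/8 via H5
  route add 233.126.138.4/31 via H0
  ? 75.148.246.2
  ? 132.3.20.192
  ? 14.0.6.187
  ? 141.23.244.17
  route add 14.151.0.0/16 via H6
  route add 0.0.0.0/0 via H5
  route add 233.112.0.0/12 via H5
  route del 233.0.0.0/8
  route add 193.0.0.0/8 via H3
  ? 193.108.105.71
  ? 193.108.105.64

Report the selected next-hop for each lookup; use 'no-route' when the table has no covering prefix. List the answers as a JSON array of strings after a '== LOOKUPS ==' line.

Trace:
  add 233.126.138.0/28 -> H5 at depth 28
  - 233.126.138.0/28 clear@28
  add 193.96.0.0/12 -> H0 at depth 12
  - 193.96.0.0/12 clear@12
  add 141.23.244.17/32 -> H0 at depth 32
  lookup 141.23.244.17: bits 10001101000101111111010000010001 walk d0:-→d1:-→d2:-→d3:-→d4:-→d5:-→d6:-→d7:-→d8:-→d9:-→d10:-→d11:-→d12:-→d13:-→d14:-→d15:-→d16:-→d17:-→d18:-→d19:-→d20:-→d21:-→d22:-→d23:-→d24:-→d25:-→d26:-→d27:-→d28:-→d29:-→d30:-→d31:-→d32:H0 -> H0
  add 193.108.105.0/24 -> H1 at depth 24
  - 141.23.244.17/32 clear@32
  add 14.144.0.0/13 -> H3 at depth 13
  add 141.23.244.17/32 -> H6 at depth 32
  lookup 193.108.105.39: bits 110000010110110001101001 walk d0:-→d1:-→d2:-→d3:-→d4:-→d5:-→d6:-→d7:-→d8:-→d9:-→d10:-→d11:-→d12:-→d13:-→d14:-→d15:-→d16:-→d17:-→d18:-→d19:-→d20:-→d21:-→d22:-→d23:-→d24:H1 -> H1
  add 0.0.0.0/0 -> H1 at depth 0
  - 193.108.105.0/24 clear@24
  add 14.151.193.116/30 -> H4 at depth 30
  add 0.0.0.0/0 -> H3 at depth 0
  lookup 141.23.244.17: bits 10001101000101111111010000010001 walk d0:H3→d1:-→d2:-→d3:-→d4:-→d5:-→d6:-→d7:-→d8:-→d9:-→d10:-→d11:-→d12:-→d13:-→d14:-→d15:-→d16:-→d17:-→d18:-→d19:-→d20:-→d21:-→d22:-→d23:-→d24:-→d25:-→d26:-→d27:-→d28:-→d29:-→d30:-→d31:-→d32:H6 -> H6
  add 14.144.0.0/12 -> H3 at depth 12
  add 193.0.0.0/8 -> H2 at depth 8
  add 233.0.0.0/8 -> H2 at depth 8
  add 192.0.0.0/5 -> H1 at depth 5
  add 14.0.0.0/8 -> H5 at depth 8
  add 233.112.0.0/12 -> H0 at depth 12
  add 193.108.105.64/28 -> H4 at depth 28
  lookup 215.108.169.214: bits 110 walk d0:H3→d1:-→d2:-→d3:- -> H3
  add 233.0.0.0/8 -> H5 at depth 8
  add 233.126.138.4/31 -> H0 at depth 31
  lookup 75.148.246.2: bits 0 walk d0:H3→d1:- -> H3
  lookup 132.3.20.192: bits 1000 walk d0:H3→d1:-→d2:-→d3:-→d4:- -> H3
  lookup 14.0.6.187: bits 00001110 walk d0:H3→d1:-→d2:-→d3:-→d4:-→d5:-→d6:-→d7:-→d8:H5 -> H5
  lookup 141.23.244.17: bits 10001101000101111111010000010001 walk d0:H3→d1:-→d2:-→d3:-→d4:-→d5:-→d6:-→d7:-→d8:-→d9:-→d10:-→d11:-→d12:-→d13:-→d14:-→d15:-→d16:-→d17:-→d18:-→d19:-→d20:-→d21:-→d22:-→d23:-→d24:-→d25:-→d26:-→d27:-→d28:-→d29:-→d30:-→d31:-→d32:H6 -> H6
  add 14.151.0.0/16 -> H6 at depth 16
  add 0.0.0.0/0 -> H5 at depth 0
  add 233.112.0.0/12 -> H5 at depth 12
  - 233.0.0.0/8 clear@8
  add 193.0.0.0/8 -> H3 at depth 8
  lookup 193.108.105.71: bits 1100000101101100011010010100 walk d0:H5→d1:-→d2:-→d3:-→d4:-→d5:H1→d6:-→d7:-→d8:H3→d9:-→d10:-→d11:-→d12:-→d13:-→d14:-→d15:-→d16:-→d17:-→d18:-→d19:-→d20:-→d21:-→d22:-→d23:-→d24:-→d25:-→d26:-→d27:-→d28:H4 -> H4
  lookup 193.108.105.64: bits 1100000101101100011010010100 walk d0:H5→d1:-→d2:-→d3:-→d4:-→d5:H1→d6:-→d7:-→d8:H3→d9:-→d10:-→d11:-→d12:-→d13:-→d14:-→d15:-→d16:-→d17:-→d18:-→d19:-→d20:-→d21:-→d22:-→d23:-→d24:-→d25:-→d26:-→d27:-→d28:H4 -> H4

== LOOKUPS ==
["H0","H1","H6","H3","H3","H3","H5","H6","H4","H4"]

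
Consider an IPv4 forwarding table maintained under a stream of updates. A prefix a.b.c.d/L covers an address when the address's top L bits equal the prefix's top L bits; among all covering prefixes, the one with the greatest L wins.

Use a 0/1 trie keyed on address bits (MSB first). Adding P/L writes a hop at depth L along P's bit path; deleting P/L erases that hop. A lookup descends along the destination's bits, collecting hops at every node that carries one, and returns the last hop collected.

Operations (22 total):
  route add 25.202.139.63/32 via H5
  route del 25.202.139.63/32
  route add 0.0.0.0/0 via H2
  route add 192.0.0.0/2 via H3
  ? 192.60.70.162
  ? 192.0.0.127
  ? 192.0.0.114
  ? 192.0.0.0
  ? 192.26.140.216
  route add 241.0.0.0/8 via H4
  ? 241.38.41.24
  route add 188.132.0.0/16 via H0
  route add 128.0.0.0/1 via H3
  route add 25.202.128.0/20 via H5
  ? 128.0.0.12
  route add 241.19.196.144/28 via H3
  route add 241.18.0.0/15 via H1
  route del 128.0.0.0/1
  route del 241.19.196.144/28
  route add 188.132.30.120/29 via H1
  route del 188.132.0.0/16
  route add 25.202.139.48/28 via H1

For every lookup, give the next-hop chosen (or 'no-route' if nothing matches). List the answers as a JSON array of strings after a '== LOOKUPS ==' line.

Process each operation:
  add 25.202.139.63/32 -> H5 at depth 32
  - 25.202.139.63/32 clear@32
  add 0.0.0.0/0 -> H2 at depth 0
  add 192.0.0.0/2 -> H3 at depth 2
  lookup 192.60.70.162: bits 11 walk d0:H2→d1:-→d2:H3 -> H3
  lookup 192.0.0.127: bits 11 walk d0:H2→d1:-→d2:H3 -> H3
  lookup 192.0.0.114: bits 11 walk d0:H2→d1:-→d2:H3 -> H3
  lookup 192.0.0.0: bits 11 walk d0:H2→d1:-→d2:H3 -> H3
  lookup 192.26.140.216: bits 11 walk d0:H2→d1:-→d2:H3 -> H3
  add 241.0.0.0/8 -> H4 at depth 8
  lookup 241.38.41.24: bits 11110001 walk d0:H2→d1:-→d2:H3→d3:-→d4:-→d5:-→d6:-→d7:-→d8:H4 -> H4
  add 188.132.0.0/16 -> H0 at depth 16
  add 128.0.0.0/1 -> H3 at depth 1
  add 25.202.128.0/20 -> H5 at depth 20
  lookup 128.0.0.12: bits 10 walk d0:H2→d1:H3→d2:- -> H3
  add 241.19.196.144/28 -> H3 at depth 28
  add 241.18.0.0/15 -> H1 at depth 15
  - 128.0.0.0/1 clear@1
  - 241.19.196.144/28 clear@28
  add 188.132.30.120/29 -> H1 at depth 29
  - 188.132.0.0/16 clear@16
  add 25.202.139.48/28 -> H1 at depth 28

== LOOKUPS ==
["H3","H3","H3","H3","H3","H4","H3"]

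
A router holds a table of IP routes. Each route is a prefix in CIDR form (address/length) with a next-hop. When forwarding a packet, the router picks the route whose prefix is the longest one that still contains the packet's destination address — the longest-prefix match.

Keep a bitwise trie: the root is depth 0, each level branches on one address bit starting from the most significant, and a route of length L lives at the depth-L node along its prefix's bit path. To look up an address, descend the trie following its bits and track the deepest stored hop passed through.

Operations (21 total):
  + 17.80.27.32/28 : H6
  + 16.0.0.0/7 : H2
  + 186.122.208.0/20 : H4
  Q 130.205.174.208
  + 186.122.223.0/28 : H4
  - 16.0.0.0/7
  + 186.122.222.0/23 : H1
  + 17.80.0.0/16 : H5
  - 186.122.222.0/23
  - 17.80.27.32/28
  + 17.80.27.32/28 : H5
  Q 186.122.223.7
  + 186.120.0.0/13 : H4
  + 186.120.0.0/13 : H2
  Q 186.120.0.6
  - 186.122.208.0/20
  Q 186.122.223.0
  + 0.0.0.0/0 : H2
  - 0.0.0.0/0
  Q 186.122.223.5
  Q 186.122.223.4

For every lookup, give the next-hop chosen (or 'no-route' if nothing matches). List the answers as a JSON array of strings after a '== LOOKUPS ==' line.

Trace:
  + 17.80.27.32/28 (H6) depth=28
  + 16.0.0.0/7 (H2) depth=7
  + 186.122.208.0/20 (H4) depth=20
  lookup 130.205.174.208: bits 10 walk d0:-→d1:-→d2:- -> no-route
  + 186.122.223.0/28 (H4) depth=28
  - 16.0.0.0/7 clear@7
  + 186.122.222.0/23 (H1) depth=23
  + 17.80.0.0/16 (H5) depth=16
  - 186.122.222.0/23 clear@23
  - 17.80.27.32/28 clear@28
  + 17.80.27.32/28 (H5) depth=28
  lookup 186.122.223.7: bits 1011101001111010110111110000 walk d0:-→d1:-→d2:-→d3:-→d4:-→d5:-→d6:-→d7:-→d8:-→d9:-→d10:-→d11:-→d12:-→d13:-→d14:-→d15:-→d16:-→d17:-→d18:-→d19:-→d20:H4→d21:-→d22:-→d23:-→d24:-→d25:-→d26:-→d27:-→d28:H4 -> H4
  + 186.120.0.0/13 (H4) depth=13
  + 186.120.0.0/13 (H2) depth=13
  lookup 186.120.0.6: bits 10111010011110 walk d0:-→d1:-→d2:-→d3:-→d4:-→d5:-→d6:-→d7:-→d8:-→d9:-→d10:-→d11:-→d12:-→d13:H2→d14:- -> H2
  - 186.122.208.0/20 clear@20
  lookup 186.122.223.0: bits 1011101001111010110111110000 walk d0:-→d1:-→d2:-→d3:-→d4:-→d5:-→d6:-→d7:-→d8:-→d9:-→d10:-→d11:-→d12:-→d13:H2→d14:-→d15:-→d16:-→d17:-→d18:-→d19:-→d20:-→d21:-→d22:-→d23:-→d24:-→d25:-→d26:-→d27:-→d28:H4 -> H4
  + 0.0.0.0/0 (H2) depth=0
  - 0.0.0.0/0 clear@0
  lookup 186.122.223.5: bits 1011101001111010110111110000 walk d0:-→d1:-→d2:-→d3:-→d4:-→d5:-→d6:-→d7:-→d8:-→d9:-→d10:-→d11:-→d12:-→d13:H2→d14:-→d15:-→d16:-→d17:-→d18:-→d19:-→d20:-→d21:-→d22:-→d23:-→d24:-→d25:-→d26:-→d27:-→d28:H4 -> H4
  lookup 186.122.223.4: bits 1011101001111010110111110000 walk d0:-→d1:-→d2:-→d3:-→d4:-→d5:-→d6:-→d7:-→d8:-→d9:-→d10:-→d11:-→d12:-→d13:H2→d14:-→d15:-→d16:-→d17:-→d18:-→d19:-→d20:-→d21:-→d22:-→d23:-→d24:-→d25:-→d26:-→d27:-→d28:H4 -> H4

== LOOKUPS ==
["no-route","H4","H2","H4","H4","H4"]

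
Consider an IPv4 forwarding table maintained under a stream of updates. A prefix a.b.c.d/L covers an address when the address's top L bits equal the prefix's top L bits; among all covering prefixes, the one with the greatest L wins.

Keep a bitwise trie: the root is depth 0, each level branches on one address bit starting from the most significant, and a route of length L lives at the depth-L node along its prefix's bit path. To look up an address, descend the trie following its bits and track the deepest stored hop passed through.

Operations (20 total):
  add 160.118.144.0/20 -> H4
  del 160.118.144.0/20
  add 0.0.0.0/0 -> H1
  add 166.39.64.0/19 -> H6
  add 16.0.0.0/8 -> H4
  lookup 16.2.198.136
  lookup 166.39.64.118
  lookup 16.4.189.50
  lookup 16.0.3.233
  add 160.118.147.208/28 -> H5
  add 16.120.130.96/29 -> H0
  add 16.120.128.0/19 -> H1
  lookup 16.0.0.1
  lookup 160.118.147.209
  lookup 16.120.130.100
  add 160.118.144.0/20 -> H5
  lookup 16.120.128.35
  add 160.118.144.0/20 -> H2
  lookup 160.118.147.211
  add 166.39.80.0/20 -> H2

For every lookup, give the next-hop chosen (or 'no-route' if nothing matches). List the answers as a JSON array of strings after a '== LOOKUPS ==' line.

Process each operation:
  add 160.118.144.0/20 -> H4 at depth 20
  del 160.118.144.0/20 (clear depth 20)
  add 0.0.0.0/0 -> H1 at depth 0
  add 166.39.64.0/19 -> H6 at depth 19
  add 16.0.0.0/8 -> H4 at depth 8
  ? 16.2.198.136  path d0:H1→d1:-→d2:-→d3:-→d4:-→d5:-→d6:-→d7:-→d8:H4  best=H4
  ? 166.39.64.118  path d0:H1→d1:-→d2:-→d3:-→d4:-→d5:-→d6:-→d7:-→d8:-→d9:-→d10:-→d11:-→d12:-→d13:-→d14:-→d15:-→d16:-→d17:-→d18:-→d19:H6  best=H6
  ? 16.4.189.50  path d0:H1→d1:-→d2:-→d3:-→d4:-→d5:-→d6:-→d7:-→d8:H4  best=H4
  ? 16.0.3.233  path d0:H1→d1:-→d2:-→d3:-→d4:-→d5:-→d6:-→d7:-→d8:H4  best=H4
  add 160.118.147.208/28 -> H5 at depth 28
  add 16.120.130.96/29 -> H0 at depth 29
  add 16.120.128.0/19 -> H1 at depth 19
  ? 16.0.0.1  path d0:H1→d1:-→d2:-→d3:-→d4:-→d5:-→d6:-→d7:-→d8:H4→d9:-  best=H4
  ? 160.118.147.209  path d0:H1→d1:-→d2:-→d3:-→d4:-→d5:-→d6:-→d7:-→d8:-→d9:-→d10:-→d11:-→d12:-→d13:-→d14:-→d15:-→d16:-→d17:-→d18:-→d19:-→d20:-→d21:-→d22:-→d23:-→d24:-→d25:-→d26:-→d27:-→d28:H5  best=H5
  ? 16.120.130.100  path d0:H1→d1:-→d2:-→d3:-→d4:-→d5:-→d6:-→d7:-→d8:H4→d9:-→d10:-→d11:-→d12:-→d13:-→d14:-→d15:-→d16:-→d17:-→d18:-→d19:H1→d20:-→d21:-→d22:-→d23:-→d24:-→d25:-→d26:-→d27:-→d28:-→d29:H0  best=H0
  add 160.118.144.0/20 -> H5 at depth 20
  ? 16.120.128.35  path d0:H1→d1:-→d2:-→d3:-→d4:-→d5:-→d6:-→d7:-→d8:H4→d9:-→d10:-→d11:-→d12:-→d13:-→d14:-→d15:-→d16:-→d17:-→d18:-→d19:H1→d20:-→d21:-→d22:-  best=H1
  add 160.118.144.0/20 -> H2 at depth 20
  ? 160.118.147.211  path d0:H1→d1:-→d2:-→d3:-→d4:-→d5:-→d6:-→d7:-→d8:-→d9:-→d10:-→d11:-→d12:-→d13:-→d14:-→d15:-→d16:-→d17:-→d18:-→d19:-→d20:H2→d21:-→d22:-→d23:-→d24:-→d25:-→d26:-→d27:-→d28:H5  best=H5
  add 166.39.80.0/20 -> H2 at depth 20

== LOOKUPS ==
["H4","H6","H4","H4","H4","H5","H0","H1","H5"]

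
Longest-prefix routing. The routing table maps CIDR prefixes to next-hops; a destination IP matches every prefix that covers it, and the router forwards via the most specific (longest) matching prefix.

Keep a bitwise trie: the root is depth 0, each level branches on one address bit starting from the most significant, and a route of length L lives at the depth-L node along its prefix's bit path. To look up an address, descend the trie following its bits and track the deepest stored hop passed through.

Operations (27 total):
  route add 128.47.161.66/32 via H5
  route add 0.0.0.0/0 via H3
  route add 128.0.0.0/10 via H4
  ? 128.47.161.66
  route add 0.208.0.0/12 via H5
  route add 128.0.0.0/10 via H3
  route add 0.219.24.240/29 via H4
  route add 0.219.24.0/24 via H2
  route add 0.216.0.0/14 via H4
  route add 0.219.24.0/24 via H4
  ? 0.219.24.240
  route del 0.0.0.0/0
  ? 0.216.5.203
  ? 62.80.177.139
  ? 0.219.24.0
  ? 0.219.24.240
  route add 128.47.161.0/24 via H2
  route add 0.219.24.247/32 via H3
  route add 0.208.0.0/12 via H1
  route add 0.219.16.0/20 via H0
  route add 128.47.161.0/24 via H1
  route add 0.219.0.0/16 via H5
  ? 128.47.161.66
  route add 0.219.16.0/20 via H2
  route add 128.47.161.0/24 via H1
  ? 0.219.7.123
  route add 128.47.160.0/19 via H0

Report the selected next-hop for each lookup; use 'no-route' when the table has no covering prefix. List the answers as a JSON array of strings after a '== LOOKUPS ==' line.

Apply in order:
  + 128.47.161.66/32 (H5) depth=32
  + 0.0.0.0/0 (H3) depth=0
  + 128.0.0.0/10 (H4) depth=10
  Q 128.47.161.66: descend 10000000001011111010000101000010 ; hops seen [H3,H4,H5] ; pick H5
  + 0.208.0.0/12 (H5) depth=12
  + 128.0.0.0/10 (H3) depth=10
  + 0.219.24.240/29 (H4) depth=29
  + 0.219.24.0/24 (H2) depth=24
  + 0.216.0.0/14 (H4) depth=14
  + 0.219.24.0/24 (H4) depth=24
  Q 0.219.24.240: descend 00000000110110110001100011110 ; hops seen [H3,H5,H4,H4,H4] ; pick H4
  - 0.0.0.0/0 clear@0
  Q 0.216.5.203: descend 00000000110110 ; hops seen [H5,H4] ; pick H4
  Q 62.80.177.139: descend 00 ; hops seen [∅] ; pick no-route
  Q 0.219.24.0: descend 000000001101101100011000 ; hops seen [H5,H4,H4] ; pick H4
  Q 0.219.24.240: descend 00000000110110110001100011110 ; hops seen [H5,H4,H4,H4] ; pick H4
  + 128.47.161.0/24 (H2) depth=24
  + 0.219.24.247/32 (H3) depth=32
  + 0.208.0.0/12 (H1) depth=12
  + 0.219.16.0/20 (H0) depth=20
  + 128.47.161.0/24 (H1) depth=24
  + 0.219.0.0/16 (H5) depth=16
  Q 128.47.161.66: descend 10000000001011111010000101000010 ; hops seen [H3,H1,H5] ; pick H5
  + 0.219.16.0/20 (H2) depth=20
  + 128.47.161.0/24 (H1) depth=24
  Q 0.219.7.123: descend 0000000011011011000 ; hops seen [H1,H4,H5] ; pick H5
  + 128.47.160.0/19 (H0) depth=19

== LOOKUPS ==
["H5","H4","H4","no-route","H4","H4","H5","H5"]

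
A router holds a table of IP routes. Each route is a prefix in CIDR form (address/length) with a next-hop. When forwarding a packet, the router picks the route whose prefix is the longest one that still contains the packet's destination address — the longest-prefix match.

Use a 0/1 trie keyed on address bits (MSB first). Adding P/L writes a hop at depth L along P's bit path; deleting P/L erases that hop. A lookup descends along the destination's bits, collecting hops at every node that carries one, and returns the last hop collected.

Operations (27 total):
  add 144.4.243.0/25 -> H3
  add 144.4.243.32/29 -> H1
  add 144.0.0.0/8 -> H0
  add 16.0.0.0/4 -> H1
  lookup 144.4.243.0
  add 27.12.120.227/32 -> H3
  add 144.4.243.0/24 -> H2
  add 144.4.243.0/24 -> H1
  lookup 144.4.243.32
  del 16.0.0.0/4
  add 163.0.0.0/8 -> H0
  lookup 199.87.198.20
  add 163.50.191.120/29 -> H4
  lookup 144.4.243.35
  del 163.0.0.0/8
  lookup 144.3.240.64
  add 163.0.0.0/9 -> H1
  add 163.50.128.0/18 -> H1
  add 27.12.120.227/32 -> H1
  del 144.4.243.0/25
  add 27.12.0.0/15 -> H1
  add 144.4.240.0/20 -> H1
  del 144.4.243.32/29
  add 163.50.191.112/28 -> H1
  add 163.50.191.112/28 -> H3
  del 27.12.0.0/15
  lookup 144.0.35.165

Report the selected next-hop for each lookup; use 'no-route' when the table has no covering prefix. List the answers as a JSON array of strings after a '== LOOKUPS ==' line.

Trace:
  add 144.4.243.0/25 -> H3 at depth 25
  add 144.4.243.32/29 -> H1 at depth 29
  add 144.0.0.0/8 -> H0 at depth 8
  add 16.0.0.0/4 -> H1 at depth 4
  lookup 144.4.243.0: bits 10010000000001001111001100 walk d0:-→d1:-→d2:-→d3:-→d4:-→d5:-→d6:-→d7:-→d8:H0→d9:-→d10:-→d11:-→d12:-→d13:-→d14:-→d15:-→d16:-→d17:-→d18:-→d19:-→d20:-→d21:-→d22:-→d23:-→d24:-→d25:H3→d26:- -> H3
  add 27.12.120.227/32 -> H3 at depth 32
  add 144.4.243.0/24 -> H2 at depth 24
  add 144.4.243.0/24 -> H1 at depth 24
  lookup 144.4.243.32: bits 10010000000001001111001100100 walk d0:-→d1:-→d2:-→d3:-→d4:-→d5:-→d6:-→d7:-→d8:H0→d9:-→d10:-→d11:-→d12:-→d13:-→d14:-→d15:-→d16:-→d17:-→d18:-→d19:-→d20:-→d21:-→d22:-→d23:-→d24:H1→d25:H3→d26:-→d27:-→d28:-→d29:H1 -> H1
  - 16.0.0.0/4 clear@4
  add 163.0.0.0/8 -> H0 at depth 8
  lookup 199.87.198.20: bits 1 walk d0:-→d1:- -> no-route
  add 163.50.191.120/29 -> H4 at depth 29
  lookup 144.4.243.35: bits 10010000000001001111001100100 walk d0:-→d1:-→d2:-→d3:-→d4:-→d5:-→d6:-→d7:-→d8:H0→d9:-→d10:-→d11:-→d12:-→d13:-→d14:-→d15:-→d16:-→d17:-→d18:-→d19:-→d20:-→d21:-→d22:-→d23:-→d24:H1→d25:H3→d26:-→d27:-→d28:-→d29:H1 -> H1
  - 163.0.0.0/8 clear@8
  lookup 144.3.240.64: bits 1001000000000 walk d0:-→d1:-→d2:-→d3:-→d4:-→d5:-→d6:-→d7:-→d8:H0→d9:-→d10:-→d11:-→d12:-→d13:- -> H0
  add 163.0.0.0/9 -> H1 at depth 9
  add 163.50.128.0/18 -> H1 at depth 18
  add 27.12.120.227/32 -> H1 at depth 32
  - 144.4.243.0/25 clear@25
  add 27.12.0.0/15 -> H1 at depth 15
  add 144.4.240.0/20 -> H1 at depth 20
  - 144.4.243.32/29 clear@29
  add 163.50.191.112/28 -> H1 at depth 28
  add 163.50.191.112/28 -> H3 at depth 28
  - 27.12.0.0/15 clear@15
  lookup 144.0.35.165: bits 1001000000000 walk d0:-→d1:-→d2:-→d3:-→d4:-→d5:-→d6:-→d7:-→d8:H0→d9:-→d10:-→d11:-→d12:-→d13:- -> H0

== LOOKUPS ==
["H3","H1","no-route","H1","H0","H0"]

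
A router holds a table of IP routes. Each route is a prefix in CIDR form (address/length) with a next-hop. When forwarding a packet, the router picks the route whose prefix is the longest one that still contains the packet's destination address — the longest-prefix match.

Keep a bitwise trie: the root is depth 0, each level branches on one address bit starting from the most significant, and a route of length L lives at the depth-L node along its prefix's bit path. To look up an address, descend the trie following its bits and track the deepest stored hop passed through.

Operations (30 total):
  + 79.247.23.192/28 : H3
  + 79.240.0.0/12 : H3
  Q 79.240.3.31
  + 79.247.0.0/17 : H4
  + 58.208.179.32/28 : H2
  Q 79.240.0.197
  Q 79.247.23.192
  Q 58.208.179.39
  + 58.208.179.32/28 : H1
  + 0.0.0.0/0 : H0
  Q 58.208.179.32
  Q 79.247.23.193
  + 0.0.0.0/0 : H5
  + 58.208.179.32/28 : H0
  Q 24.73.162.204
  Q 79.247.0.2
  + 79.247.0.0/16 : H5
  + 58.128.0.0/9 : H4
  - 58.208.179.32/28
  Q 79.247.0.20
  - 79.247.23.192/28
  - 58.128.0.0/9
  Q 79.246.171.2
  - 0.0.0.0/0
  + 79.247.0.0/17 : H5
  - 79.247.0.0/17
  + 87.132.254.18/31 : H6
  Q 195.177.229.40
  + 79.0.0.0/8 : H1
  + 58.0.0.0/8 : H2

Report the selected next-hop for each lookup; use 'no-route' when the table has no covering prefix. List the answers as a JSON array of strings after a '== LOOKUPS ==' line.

Apply in order:
  + 79.247.23.192/28 (H3) depth=28
  + 79.240.0.0/12 (H3) depth=12
  ? 79.240.3.31  path d0:-→d1:-→d2:-→d3:-→d4:-→d5:-→d6:-→d7:-→d8:-→d9:-→d10:-→d11:-→d12:H3→d13:-  best=H3
  + 79.247.0.0/17 (H4) depth=17
  + 58.208.179.32/28 (H2) depth=28
  ? 79.240.0.197  path d0:-→d1:-→d2:-→d3:-→d4:-→d5:-→d6:-→d7:-→d8:-→d9:-→d10:-→d11:-→d12:H3→d13:-  best=H3
  ? 79.247.23.192  path d0:-→d1:-→d2:-→d3:-→d4:-→d5:-→d6:-→d7:-→d8:-→d9:-→d10:-→d11:-→d12:H3→d13:-→d14:-→d15:-→d16:-→d17:H4→d18:-→d19:-→d20:-→d21:-→d22:-→d23:-→d24:-→d25:-→d26:-→d27:-→d28:H3  best=H3
  ? 58.208.179.39  path d0:-→d1:-→d2:-→d3:-→d4:-→d5:-→d6:-→d7:-→d8:-→d9:-→d10:-→d11:-→d12:-→d13:-→d14:-→d15:-→d16:-→d17:-→d18:-→d19:-→d20:-→d21:-→d22:-→d23:-→d24:-→d25:-→d26:-→d27:-→d28:H2  best=H2
  + 58.208.179.32/28 (H1) depth=28
  + 0.0.0.0/0 (H0) depth=0
  ? 58.208.179.32  path d0:H0→d1:-→d2:-→d3:-→d4:-→d5:-→d6:-→d7:-→d8:-→d9:-→d10:-→d11:-→d12:-→d13:-→d14:-→d15:-→d16:-→d17:-→d18:-→d19:-→d20:-→d21:-→d22:-→d23:-→d24:-→d25:-→d26:-→d27:-→d28:H1  best=H1
  ? 79.247.23.193  path d0:H0→d1:-→d2:-→d3:-→d4:-→d5:-→d6:-→d7:-→d8:-→d9:-→d10:-→d11:-→d12:H3→d13:-→d14:-→d15:-→d16:-→d17:H4→d18:-→d19:-→d20:-→d21:-→d22:-→d23:-→d24:-→d25:-→d26:-→d27:-→d28:H3  best=H3
  + 0.0.0.0/0 (H5) depth=0
  + 58.208.179.32/28 (H0) depth=28
  ? 24.73.162.204  path d0:H5→d1:-→d2:-  best=H5
  ? 79.247.0.2  path d0:H5→d1:-→d2:-→d3:-→d4:-→d5:-→d6:-→d7:-→d8:-→d9:-→d10:-→d11:-→d12:H3→d13:-→d14:-→d15:-→d16:-→d17:H4→d18:-→d19:-  best=H4
  + 79.247.0.0/16 (H5) depth=16
  + 58.128.0.0/9 (H4) depth=9
  del 58.208.179.32/28 (clear depth 28)
  ? 79.247.0.20  path d0:H5→d1:-→d2:-→d3:-→d4:-→d5:-→d6:-→d7:-→d8:-→d9:-→d10:-→d11:-→d12:H3→d13:-→d14:-→d15:-→d16:H5→d17:H4→d18:-→d19:-  best=H4
  del 79.247.23.192/28 (clear depth 28)
  del 58.128.0.0/9 (clear depth 9)
  ? 79.246.171.2  path d0:H5→d1:-→d2:-→d3:-→d4:-→d5:-→d6:-→d7:-→d8:-→d9:-→d10:-→d11:-→d12:H3→d13:-→d14:-→d15:-  best=H3
  del 0.0.0.0/0 (clear depth 0)
  + 79.247.0.0/17 (H5) depth=17
  del 79.247.0.0/17 (clear depth 17)
  + 87.132.254.18/31 (H6) depth=31
  ? 195.177.229.40  path d0:-  best=no-route
  + 79.0.0.0/8 (H1) depth=8
  + 58.0.0.0/8 (H2) depth=8

== LOOKUPS ==
["H3","H3","H3","H2","H1","H3","H5","H4","H4","H3","no-route"]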